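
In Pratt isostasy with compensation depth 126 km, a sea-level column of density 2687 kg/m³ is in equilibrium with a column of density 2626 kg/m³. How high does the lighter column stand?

ρ_ref D = ρ (D + h) → h = D (ρ_ref − ρ)/ρ.
h = 126 km × (2687 − 2626)/2626 = 2.93 km.

2.93 km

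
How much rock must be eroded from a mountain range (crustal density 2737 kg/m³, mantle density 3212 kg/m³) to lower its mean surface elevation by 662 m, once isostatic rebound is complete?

4480 m

Net drop Δ = e − u = e − e ρ_c/ρ_m = e (ρ_m − ρ_c)/ρ_m.
e = Δ ρ_m/(ρ_m − ρ_c) = 662 m × 3212/475 = 4480 m.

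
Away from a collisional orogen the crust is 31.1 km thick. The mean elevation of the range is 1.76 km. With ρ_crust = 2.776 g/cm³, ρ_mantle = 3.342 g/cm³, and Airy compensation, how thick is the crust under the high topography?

41.5 km

Root depth r = h ρ_c / (ρ_m − ρ_c) = 1.76 km × 2.776 / 0.566 = 8.632 km.
Total thickness = T + h + r = 31.1 km + 1.76 km + 8.632 km = 41.5 km.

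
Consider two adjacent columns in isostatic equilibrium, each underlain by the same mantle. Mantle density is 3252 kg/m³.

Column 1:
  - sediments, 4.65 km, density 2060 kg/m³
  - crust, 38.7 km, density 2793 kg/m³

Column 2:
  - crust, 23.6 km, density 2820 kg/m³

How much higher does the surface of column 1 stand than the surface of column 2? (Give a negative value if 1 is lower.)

For any compensation level in the mantle, the mantle terms cancel and isostasy reduces to e = (Σt_1 − Σt_2) − (Σ(ρt)_1 − Σ(ρt)_2) / ρ_m.
Σt_1 = 43.35 km; Σt_2 = 23.6 km; Σ(ρt)_1 = 117668.1; Σ(ρt)_2 = 66552 (in km·kg/m³).
e = (43.35 − 23.6) − (117668.1 − 66552) / 3252 = 4.03 km.

4.03 km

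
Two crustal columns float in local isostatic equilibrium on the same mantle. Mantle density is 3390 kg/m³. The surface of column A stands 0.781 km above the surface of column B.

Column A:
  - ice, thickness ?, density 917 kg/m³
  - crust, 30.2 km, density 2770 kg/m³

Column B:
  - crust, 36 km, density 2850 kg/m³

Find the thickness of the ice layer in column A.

1.36 km

Take the compensation level at the base of the deeper column (depth z_c below the surface of column A) and equate Σ ρ_i t_i down to z_c; mantle fills any gap and the z_c terms cancel.
Column A: x×917 + 30.2×2770 + (z_c − 30.2 − x)×3390
Column B: 0.781×0 + 36×2850 + (z_c − 0.781 − 36)×3390
The z_c×3390 term appears on both sides and cancels. Collect the known terms of each column as K = Σ(ρt)_known − 3390 × (depth of known layers): K_A = 83654 − 3390×30.2 = −18724; K_B = 102600 − 3390×(0.781 + 36) = −22087.59.
Balance: K_A − x×(3390 − 917) = K_B, so x = (K_A − K_B)/(3390 − 917) = 3363.59/2473 = 1.36 km.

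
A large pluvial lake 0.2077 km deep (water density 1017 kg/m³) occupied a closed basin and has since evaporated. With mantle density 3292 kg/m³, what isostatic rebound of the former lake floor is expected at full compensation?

0.0642 km

u = d ρ_w/ρ_m = 0.2077 km × 1017/3292 = 0.0642 km.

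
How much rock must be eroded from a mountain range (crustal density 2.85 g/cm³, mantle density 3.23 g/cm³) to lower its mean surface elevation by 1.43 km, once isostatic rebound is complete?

Net drop Δ = e − u = e − e ρ_c/ρ_m = e (ρ_m − ρ_c)/ρ_m.
e = Δ ρ_m/(ρ_m − ρ_c) = 1.43 km × 3.23/0.38 = 12.2 km.

12.2 km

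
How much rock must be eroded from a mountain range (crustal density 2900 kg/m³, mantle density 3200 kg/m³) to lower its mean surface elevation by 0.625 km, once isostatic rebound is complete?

Net drop Δ = e − u = e − e ρ_c/ρ_m = e (ρ_m − ρ_c)/ρ_m.
e = Δ ρ_m/(ρ_m − ρ_c) = 0.625 km × 3200/300 = 6.67 km.

6.67 km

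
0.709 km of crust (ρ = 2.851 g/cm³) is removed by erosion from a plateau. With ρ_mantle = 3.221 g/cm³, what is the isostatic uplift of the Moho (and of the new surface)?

Unloading: uplift u = e ρ_c/ρ_m = 0.709 km × 2.851/3.221 = 0.628 km.

0.628 km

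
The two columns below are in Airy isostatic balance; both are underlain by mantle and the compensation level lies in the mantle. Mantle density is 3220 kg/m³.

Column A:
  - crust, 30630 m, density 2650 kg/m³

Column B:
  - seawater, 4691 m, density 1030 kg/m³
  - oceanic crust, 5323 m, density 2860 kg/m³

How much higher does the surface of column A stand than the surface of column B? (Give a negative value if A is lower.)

For any compensation level in the mantle, the mantle terms cancel and isostasy reduces to e = (Σt_A − Σt_B) − (Σ(ρt)_A − Σ(ρt)_B) / ρ_m.
Σt_A = 30630 m; Σt_B = 10014 m; Σ(ρt)_A = 81169500; Σ(ρt)_B = 20055510 (in m·kg/m³).
e = (30630 − 10014) − (81169500 − 20055510) / 3220 = 1640 m.

1640 m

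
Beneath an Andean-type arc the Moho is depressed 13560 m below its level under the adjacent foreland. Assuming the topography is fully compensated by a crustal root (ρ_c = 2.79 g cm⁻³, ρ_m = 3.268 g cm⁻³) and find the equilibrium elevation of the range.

2320 m

Equating mass per unit area of the two columns: ρ_c h = (ρ_m − ρ_c) r.
h = r (ρ_m − ρ_c) / ρ_c = 13560 m × (3.268 − 2.79) / 2.79 = 2320 m.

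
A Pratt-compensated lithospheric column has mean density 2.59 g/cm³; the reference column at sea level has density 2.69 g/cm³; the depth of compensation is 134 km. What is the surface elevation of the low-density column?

5.17 km

ρ_ref D = ρ (D + h) → h = D (ρ_ref − ρ)/ρ.
h = 134 km × (2.69 − 2.59)/2.59 = 5.17 km.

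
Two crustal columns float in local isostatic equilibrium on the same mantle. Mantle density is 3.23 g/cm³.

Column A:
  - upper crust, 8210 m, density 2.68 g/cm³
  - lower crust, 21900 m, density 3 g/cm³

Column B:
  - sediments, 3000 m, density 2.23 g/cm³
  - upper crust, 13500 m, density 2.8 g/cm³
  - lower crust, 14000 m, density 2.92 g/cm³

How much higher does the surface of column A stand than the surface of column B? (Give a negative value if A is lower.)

For any compensation level in the mantle, the mantle terms cancel and isostasy reduces to e = (Σt_A − Σt_B) − (Σ(ρt)_A − Σ(ρt)_B) / ρ_m.
Σt_A = 30110 m; Σt_B = 30500 m; Σ(ρt)_A = 87702.8; Σ(ρt)_B = 85370 (in m·g/cm³).
e = (30110 − 30500) − (87702.8 − 85370) / 3.23 = −1110 m.

−1110 m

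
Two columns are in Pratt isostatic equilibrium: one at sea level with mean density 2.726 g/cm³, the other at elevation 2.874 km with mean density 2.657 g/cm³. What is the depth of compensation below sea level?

111 km

ρ_ref D = ρ (D + h) → D (ρ_ref − ρ) = ρ h.
D = ρ h/(ρ_ref − ρ) = 2.657 × 2.874 km/(2.726 − 2.657) = 111 km.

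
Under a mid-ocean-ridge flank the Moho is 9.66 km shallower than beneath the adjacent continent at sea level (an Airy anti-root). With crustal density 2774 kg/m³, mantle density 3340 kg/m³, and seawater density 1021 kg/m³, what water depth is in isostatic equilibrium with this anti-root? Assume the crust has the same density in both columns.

Replacing a thickness d of crust by seawater at the top must be balanced by replacing crust with mantle at the base: d (ρ_c − ρ_w) = a (ρ_m − ρ_c).
d = a (ρ_m − ρ_c)/(ρ_c − ρ_w) = 9.66 km × 566/1753 = 3.12 km.

3.12 km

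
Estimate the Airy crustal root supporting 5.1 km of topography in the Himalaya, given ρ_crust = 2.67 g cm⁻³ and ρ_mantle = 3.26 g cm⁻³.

Equating mass per unit area of the two columns: the weight of the topography is balanced by the buoyancy of the root, ρ_c h = (ρ_m − ρ_c) r.
r = h · ρ_c / (ρ_m − ρ_c) = 5.1 km × 2.67 / (3.26 − 2.67) = 23.1 km.

23.1 km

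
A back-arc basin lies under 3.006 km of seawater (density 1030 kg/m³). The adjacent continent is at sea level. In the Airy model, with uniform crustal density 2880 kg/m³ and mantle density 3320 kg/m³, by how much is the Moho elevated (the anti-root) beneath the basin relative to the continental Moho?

12.6 km

By Archimedes' principle applied to the lithosphere: replacing crust with seawater at the top is compensated by replacing crust with mantle at the base: d (ρ_c − ρ_w) = a (ρ_m − ρ_c).
a = d (ρ_c − ρ_w)/(ρ_m − ρ_c) = 3.006 km × 1850/440 = 12.6 km.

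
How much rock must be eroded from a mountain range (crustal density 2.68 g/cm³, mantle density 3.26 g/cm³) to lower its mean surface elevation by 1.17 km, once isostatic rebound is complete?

6.58 km

Net drop Δ = e − u = e − e ρ_c/ρ_m = e (ρ_m − ρ_c)/ρ_m.
e = Δ ρ_m/(ρ_m − ρ_c) = 1.17 km × 3.26/0.58 = 6.58 km.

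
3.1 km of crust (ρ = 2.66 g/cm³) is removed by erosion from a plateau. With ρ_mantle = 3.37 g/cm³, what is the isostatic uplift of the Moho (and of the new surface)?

Unloading: uplift u = e ρ_c/ρ_m = 3.1 km × 2.66/3.37 = 2.45 km.

2.45 km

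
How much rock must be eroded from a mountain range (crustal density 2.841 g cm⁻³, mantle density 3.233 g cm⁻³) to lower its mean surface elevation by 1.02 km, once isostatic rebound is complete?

Net drop Δ = e − u = e − e ρ_c/ρ_m = e (ρ_m − ρ_c)/ρ_m.
e = Δ ρ_m/(ρ_m − ρ_c) = 1.02 km × 3.233/0.392 = 8.41 km.

8.41 km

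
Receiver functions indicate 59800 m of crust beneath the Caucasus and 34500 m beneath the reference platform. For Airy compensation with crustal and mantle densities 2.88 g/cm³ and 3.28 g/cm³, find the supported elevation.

3090 m

Excess crust Δ = 59800 m − 34500 m = 25300 m, split between elevation h and root r with h + r = Δ.
Airy balance ρ_c h = (ρ_m − ρ_c) r gives r = h ρ_c/(ρ_m − ρ_c), so h (1 + ρ_c/(ρ_m − ρ_c)) = Δ, i.e. h = Δ (ρ_m − ρ_c)/ρ_m.
h = 25300 m × 0.4/3.28 = 3090 m.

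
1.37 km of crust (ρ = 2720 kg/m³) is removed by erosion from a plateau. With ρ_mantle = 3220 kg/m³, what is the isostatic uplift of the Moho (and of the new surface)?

1.16 km

Unloading: uplift u = e ρ_c/ρ_m = 1.37 km × 2720/3220 = 1.16 km.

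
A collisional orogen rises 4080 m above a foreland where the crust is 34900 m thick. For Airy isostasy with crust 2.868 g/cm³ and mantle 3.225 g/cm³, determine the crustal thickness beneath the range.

71800 m

Root depth r = h ρ_c / (ρ_m − ρ_c) = 4080 m × 2.868 / 0.357 = 32780 m.
Total thickness = T + h + r = 34900 m + 4080 m + 32780 m = 71800 m.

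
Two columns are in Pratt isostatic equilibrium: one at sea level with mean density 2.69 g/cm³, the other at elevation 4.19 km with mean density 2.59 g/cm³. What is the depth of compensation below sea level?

ρ_ref D = ρ (D + h) → D (ρ_ref − ρ) = ρ h.
D = ρ h/(ρ_ref − ρ) = 2.59 × 4.19 km/(2.69 − 2.59) = 109 km.

109 km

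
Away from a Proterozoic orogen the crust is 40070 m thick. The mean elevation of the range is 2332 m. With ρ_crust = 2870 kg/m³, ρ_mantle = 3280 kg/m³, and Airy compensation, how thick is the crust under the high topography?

58700 m

Root depth r = h ρ_c / (ρ_m − ρ_c) = 2332 m × 2870 / 410 = 16320 m.
Total thickness = T + h + r = 40070 m + 2332 m + 16320 m = 58700 m.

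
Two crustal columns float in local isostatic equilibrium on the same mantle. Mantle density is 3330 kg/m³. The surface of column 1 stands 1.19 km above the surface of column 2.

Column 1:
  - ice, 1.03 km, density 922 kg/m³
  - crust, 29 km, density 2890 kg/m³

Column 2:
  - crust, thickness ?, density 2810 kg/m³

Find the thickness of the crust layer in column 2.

21.7 km

Take the compensation level at the base of the deeper column (depth z_c below the surface of column 1) and equate Σ ρ_i t_i down to z_c; mantle fills any gap and the z_c terms cancel.
Column 1: 1.03×922 + 29×2890 + (z_c − 30.03)×3330
Column 2: 1.19×0 + x×2810 + (z_c − 1.19 − 0 − x)×3330
The z_c×3330 term appears on both sides and cancels. Collect the known terms of each column as K = Σ(ρt)_known − 3330 × (depth of known layers): K_1 = 84759.66 − 3330×30.03 = −15240.24; K_2 = 0 − 3330×(1.19 + 0) = −3962.7.
Balance: K_1 = K_2 − x×(3330 − 2810), so x = (K_2 − K_1)/(3330 − 2810) = 11277.5/520 = 21.7 km.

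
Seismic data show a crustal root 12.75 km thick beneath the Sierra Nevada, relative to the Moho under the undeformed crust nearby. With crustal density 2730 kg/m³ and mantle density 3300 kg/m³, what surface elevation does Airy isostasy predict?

2.66 km

Equating mass per unit area of the two columns: ρ_c h = (ρ_m − ρ_c) r.
h = r (ρ_m − ρ_c) / ρ_c = 12.75 km × (3300 − 2730) / 2730 = 2.66 km.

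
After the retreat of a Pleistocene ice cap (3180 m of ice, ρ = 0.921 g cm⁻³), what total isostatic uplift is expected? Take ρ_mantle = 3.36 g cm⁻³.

Removing the load lets mantle flow back in; uplift u satisfies ρ_ice t = ρ_m u.
u = t ρ_ice/ρ_m = 3180 m × 0.921/3.36 = 872 m.

872 m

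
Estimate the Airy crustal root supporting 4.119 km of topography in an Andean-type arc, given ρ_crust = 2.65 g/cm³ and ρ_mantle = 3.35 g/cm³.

15.6 km

Equating mass per unit area of the two columns: the weight of the topography is balanced by the buoyancy of the root, ρ_c h = (ρ_m − ρ_c) r.
r = h · ρ_c / (ρ_m − ρ_c) = 4.119 km × 2.65 / (3.35 − 2.65) = 15.6 km.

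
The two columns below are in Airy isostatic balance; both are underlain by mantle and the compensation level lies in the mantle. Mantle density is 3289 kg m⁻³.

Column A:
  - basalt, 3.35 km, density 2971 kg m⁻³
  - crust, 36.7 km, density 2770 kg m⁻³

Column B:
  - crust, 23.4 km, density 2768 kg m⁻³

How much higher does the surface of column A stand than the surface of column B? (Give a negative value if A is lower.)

For any compensation level in the mantle, the mantle terms cancel and isostasy reduces to e = (Σt_A − Σt_B) − (Σ(ρt)_A − Σ(ρt)_B) / ρ_m.
Σt_A = 40.05 km; Σt_B = 23.4 km; Σ(ρt)_A = 111611.85; Σ(ρt)_B = 64771.2 (in km·kg m⁻³).
e = (40.05 − 23.4) − (111611.85 − 64771.2) / 3289 = 2.41 km.

2.41 km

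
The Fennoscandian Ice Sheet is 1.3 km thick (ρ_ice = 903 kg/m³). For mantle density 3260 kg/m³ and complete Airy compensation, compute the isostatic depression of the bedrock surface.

For local isostatic compensation: the ice load ρ_ice t is balanced by mantle displaced below, ρ_m s.
s = t ρ_ice / ρ_m = 1.3 km × 903/3260 = 0.36 km.

0.36 km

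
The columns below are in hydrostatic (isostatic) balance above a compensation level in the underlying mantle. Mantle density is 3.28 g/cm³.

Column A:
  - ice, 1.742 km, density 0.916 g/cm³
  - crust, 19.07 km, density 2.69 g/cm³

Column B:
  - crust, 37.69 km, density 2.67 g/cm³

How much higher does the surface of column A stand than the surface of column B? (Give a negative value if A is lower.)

For any compensation level in the mantle, the mantle terms cancel and isostasy reduces to e = (Σt_A − Σt_B) − (Σ(ρt)_A − Σ(ρt)_B) / ρ_m.
Σt_A = 20.812 km; Σt_B = 37.69 km; Σ(ρt)_A = 52.893972; Σ(ρt)_B = 100.6323 (in km·g/cm³).
e = (20.812 − 37.69) − (52.893972 − 100.6323) / 3.28 = −2.32 km.

−2.32 km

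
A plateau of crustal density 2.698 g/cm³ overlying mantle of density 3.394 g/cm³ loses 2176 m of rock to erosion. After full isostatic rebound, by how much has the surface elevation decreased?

446 m

Rebound u = e ρ_c/ρ_m = 2176 m × 2.698/3.394 = 1730 m.
Net surface drop = e − u = 2176 m − 1730 m = e (ρ_m − ρ_c)/ρ_m = 446 m.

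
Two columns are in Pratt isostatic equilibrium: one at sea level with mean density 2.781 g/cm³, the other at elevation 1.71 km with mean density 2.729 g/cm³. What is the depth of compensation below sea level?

89.7 km

ρ_ref D = ρ (D + h) → D (ρ_ref − ρ) = ρ h.
D = ρ h/(ρ_ref − ρ) = 2.729 × 1.71 km/(2.781 − 2.729) = 89.7 km.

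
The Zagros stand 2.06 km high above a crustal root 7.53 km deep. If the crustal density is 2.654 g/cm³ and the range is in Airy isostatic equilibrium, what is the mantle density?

3.38 g/cm³

Airy balance: ρ_c h = (ρ_m − ρ_c) r → ρ_m = ρ_c (1 + h/r).
ρ_m = 2.654 × (1 + 2.06 km/7.53 km) = 3.38 g/cm³.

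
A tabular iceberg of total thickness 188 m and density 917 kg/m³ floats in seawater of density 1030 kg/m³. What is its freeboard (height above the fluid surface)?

20.6 m

Floating equilibrium: submerged depth d = t ρ_obj/ρ_fluid = 188 m × 917/1030 = 167.4 m.
Freeboard = t − d = 188 m − 167.4 m = 20.6 m.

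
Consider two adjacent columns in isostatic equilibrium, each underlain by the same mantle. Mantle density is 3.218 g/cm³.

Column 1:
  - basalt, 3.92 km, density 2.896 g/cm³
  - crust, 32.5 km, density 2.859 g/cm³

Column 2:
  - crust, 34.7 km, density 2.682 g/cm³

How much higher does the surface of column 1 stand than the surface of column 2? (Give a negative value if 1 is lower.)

−1.76 km

For any compensation level in the mantle, the mantle terms cancel and isostasy reduces to e = (Σt_1 − Σt_2) − (Σ(ρt)_1 − Σ(ρt)_2) / ρ_m.
Σt_1 = 36.42 km; Σt_2 = 34.7 km; Σ(ρt)_1 = 104.26982; Σ(ρt)_2 = 93.0654 (in km·g/cm³).
e = (36.42 − 34.7) − (104.26982 − 93.0654) / 3.218 = −1.76 km.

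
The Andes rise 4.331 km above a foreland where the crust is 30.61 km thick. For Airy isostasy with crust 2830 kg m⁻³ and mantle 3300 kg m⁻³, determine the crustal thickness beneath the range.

Root depth r = h ρ_c / (ρ_m − ρ_c) = 4.331 km × 2830 / 470 = 26.08 km.
Total thickness = T + h + r = 30.61 km + 4.331 km + 26.08 km = 61 km.

61 km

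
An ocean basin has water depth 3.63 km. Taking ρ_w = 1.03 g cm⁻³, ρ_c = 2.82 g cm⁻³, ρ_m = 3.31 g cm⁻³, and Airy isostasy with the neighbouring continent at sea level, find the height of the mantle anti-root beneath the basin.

13.3 km

Isostatic balance requires: replacing crust with seawater at the top is compensated by replacing crust with mantle at the base: d (ρ_c − ρ_w) = a (ρ_m − ρ_c).
a = d (ρ_c − ρ_w)/(ρ_m − ρ_c) = 3.63 km × 1.79/0.49 = 13.3 km.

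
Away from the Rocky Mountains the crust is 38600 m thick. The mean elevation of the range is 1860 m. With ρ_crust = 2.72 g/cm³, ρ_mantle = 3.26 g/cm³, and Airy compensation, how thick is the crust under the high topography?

Root depth r = h ρ_c / (ρ_m − ρ_c) = 1860 m × 2.72 / 0.54 = 9369 m.
Total thickness = T + h + r = 38600 m + 1860 m + 9369 m = 49800 m.

49800 m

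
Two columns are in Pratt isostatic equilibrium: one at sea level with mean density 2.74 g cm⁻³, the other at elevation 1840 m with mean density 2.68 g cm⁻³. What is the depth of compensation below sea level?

ρ_ref D = ρ (D + h) → D (ρ_ref − ρ) = ρ h.
D = ρ h/(ρ_ref − ρ) = 2.68 × 1840 m/(2.74 − 2.68) = 82200 m.

82200 m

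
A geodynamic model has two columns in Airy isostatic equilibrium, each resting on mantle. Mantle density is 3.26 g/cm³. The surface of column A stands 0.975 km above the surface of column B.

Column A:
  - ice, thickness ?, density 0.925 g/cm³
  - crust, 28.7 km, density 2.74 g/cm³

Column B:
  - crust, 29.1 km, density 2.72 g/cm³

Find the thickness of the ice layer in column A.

1.7 km

Take the compensation level at the base of the deeper column (depth z_c below the surface of column A) and equate Σ ρ_i t_i down to z_c; mantle fills any gap and the z_c terms cancel.
Column A: x×0.925 + 28.7×2.74 + (z_c − 28.7 − x)×3.26
Column B: 0.975×0 + 29.1×2.72 + (z_c − 0.975 − 29.1)×3.26
The z_c×3.26 term appears on both sides and cancels. Collect the known terms of each column as K = Σ(ρt)_known − 3.26 × (depth of known layers): K_A = 78.638 − 3.26×28.7 = −14.924; K_B = 79.152 − 3.26×(0.975 + 29.1) = −18.8925.
Balance: K_A − x×(3.26 − 0.925) = K_B, so x = (K_A − K_B)/(3.26 − 0.925) = 3.9685/2.335 = 1.7 km.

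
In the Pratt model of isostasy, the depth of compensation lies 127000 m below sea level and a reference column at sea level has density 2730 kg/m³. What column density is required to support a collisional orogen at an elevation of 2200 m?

2680 kg/m³

Pratt balance: ρ_ref D = ρ (D + h).
ρ = ρ_ref D/(D + h) = 2730 × 127000 m/(127000 m + 2200 m) = 2680 kg/m³.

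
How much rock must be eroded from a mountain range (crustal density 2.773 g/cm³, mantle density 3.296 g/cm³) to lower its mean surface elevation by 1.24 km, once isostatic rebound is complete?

Net drop Δ = e − u = e − e ρ_c/ρ_m = e (ρ_m − ρ_c)/ρ_m.
e = Δ ρ_m/(ρ_m − ρ_c) = 1.24 km × 3.296/0.523 = 7.81 km.

7.81 km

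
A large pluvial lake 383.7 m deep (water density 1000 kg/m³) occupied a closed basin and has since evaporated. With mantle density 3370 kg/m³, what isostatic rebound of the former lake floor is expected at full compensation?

u = d ρ_w/ρ_m = 383.7 m × 1000/3370 = 114 m.

114 m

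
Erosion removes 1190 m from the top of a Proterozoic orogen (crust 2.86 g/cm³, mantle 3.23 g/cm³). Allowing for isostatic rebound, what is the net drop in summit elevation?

Rebound u = e ρ_c/ρ_m = 1190 m × 2.86/3.23 = 1054 m.
Net surface drop = e − u = 1190 m − 1054 m = e (ρ_m − ρ_c)/ρ_m = 136 m.

136 m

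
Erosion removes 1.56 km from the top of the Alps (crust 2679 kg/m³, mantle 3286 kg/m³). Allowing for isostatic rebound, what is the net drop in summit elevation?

0.288 km

Rebound u = e ρ_c/ρ_m = 1.56 km × 2679/3286 = 1.272 km.
Net surface drop = e − u = 1.56 km − 1.272 km = e (ρ_m − ρ_c)/ρ_m = 0.288 km.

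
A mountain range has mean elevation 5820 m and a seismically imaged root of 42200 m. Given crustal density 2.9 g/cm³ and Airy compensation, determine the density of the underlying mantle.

Airy balance: ρ_c h = (ρ_m − ρ_c) r → ρ_m = ρ_c (1 + h/r).
ρ_m = 2.9 × (1 + 5820 m/42200 m) = 3.3 g/cm³.

3.3 g/cm³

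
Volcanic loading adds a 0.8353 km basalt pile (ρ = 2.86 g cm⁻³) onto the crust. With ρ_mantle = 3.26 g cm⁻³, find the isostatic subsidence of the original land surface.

Subaerial loading: s = t ρ_load / ρ_m.
s = 0.8353 km × 2.86/3.26 = 0.733 km.

0.733 km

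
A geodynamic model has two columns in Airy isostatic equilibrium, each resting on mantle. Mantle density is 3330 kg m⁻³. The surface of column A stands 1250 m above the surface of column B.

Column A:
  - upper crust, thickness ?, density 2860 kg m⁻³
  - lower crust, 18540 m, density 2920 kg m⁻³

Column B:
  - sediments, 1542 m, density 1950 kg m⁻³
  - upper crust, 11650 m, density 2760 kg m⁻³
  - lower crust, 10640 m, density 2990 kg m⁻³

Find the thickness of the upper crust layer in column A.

19000 m

Take the compensation level at the base of the deeper column (depth z_c below the surface of column A) and equate Σ ρ_i t_i down to z_c; mantle fills any gap and the z_c terms cancel.
Column A: x×2860 + 18540×2920 + (z_c − 18540 − x)×3330
Column B: 1250×0 + 1542×1950 + 11650×2760 + 10640×2990 + (z_c − 1250 − 23832)×3330
The z_c×3330 term appears on both sides and cancels. Collect the known terms of each column as K = Σ(ρt)_known − 3330 × (depth of known layers): K_A = 54136800 − 3330×18540 = −7601400; K_B = 66974500 − 3330×(1250 + 23832) = −16548560.
Balance: K_A − x×(3330 − 2860) = K_B, so x = (K_A − K_B)/(3330 − 2860) = 8947160/470 = 19000 m.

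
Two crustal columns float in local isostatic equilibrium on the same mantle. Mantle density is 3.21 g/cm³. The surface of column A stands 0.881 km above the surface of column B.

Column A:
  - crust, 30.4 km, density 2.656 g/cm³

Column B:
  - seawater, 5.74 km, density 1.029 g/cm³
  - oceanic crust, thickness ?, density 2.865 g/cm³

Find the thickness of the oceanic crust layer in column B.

Take the compensation level at the base of the deeper column (depth z_c below the surface of column A) and equate Σ ρ_i t_i down to z_c; mantle fills any gap and the z_c terms cancel.
Column A: 30.4×2.656 + (z_c − 30.4)×3.21
Column B: 0.881×0 + 5.74×1.029 + x×2.865 + (z_c − 0.881 − 5.74 − x)×3.21
The z_c×3.21 term appears on both sides and cancels. Collect the known terms of each column as K = Σ(ρt)_known − 3.21 × (depth of known layers): K_A = 80.7424 − 3.21×30.4 = −16.8416; K_B = 5.90646 − 3.21×(0.881 + 5.74) = −15.34695.
Balance: K_A = K_B − x×(3.21 − 2.865), so x = (K_B − K_A)/(3.21 − 2.865) = 1.49465/0.345 = 4.33 km.

4.33 km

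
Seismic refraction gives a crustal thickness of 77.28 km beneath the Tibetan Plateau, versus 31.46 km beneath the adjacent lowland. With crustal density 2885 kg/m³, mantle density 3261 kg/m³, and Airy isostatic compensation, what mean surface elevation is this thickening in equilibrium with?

5.28 km

Excess crust Δ = 77.28 km − 31.46 km = 45.82 km, split between elevation h and root r with h + r = Δ.
Airy balance ρ_c h = (ρ_m − ρ_c) r gives r = h ρ_c/(ρ_m − ρ_c), so h (1 + ρ_c/(ρ_m − ρ_c)) = Δ, i.e. h = Δ (ρ_m − ρ_c)/ρ_m.
h = 45.82 km × 376/3261 = 5.28 km.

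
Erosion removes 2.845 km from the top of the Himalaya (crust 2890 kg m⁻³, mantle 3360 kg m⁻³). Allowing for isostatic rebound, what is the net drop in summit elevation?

Rebound u = e ρ_c/ρ_m = 2.845 km × 2890/3360 = 2.447 km.
Net surface drop = e − u = 2.845 km − 2.447 km = e (ρ_m − ρ_c)/ρ_m = 0.398 km.

0.398 km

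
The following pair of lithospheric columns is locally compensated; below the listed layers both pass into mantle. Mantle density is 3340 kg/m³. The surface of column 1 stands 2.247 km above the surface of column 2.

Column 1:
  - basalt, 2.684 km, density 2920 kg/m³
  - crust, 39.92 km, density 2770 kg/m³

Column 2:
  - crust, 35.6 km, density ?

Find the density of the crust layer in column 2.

Take the compensation level at the base of the deeper column (depth z_c below the surface of column 1) and equate Σ ρ_i t_i down to z_c; mantle fills any gap and the z_c terms cancel.
Column 1: 2.684×2920 + 39.92×2770 + (z_c − 42.604)×3340
Column 2: 2.247×0 + 35.6×ρ + (z_c − 2.247 − 35.6)×3340
The z_c×3340 term appears on both sides and cancels. Collect the known terms of each column as K = Σ(ρt)_known − 3340 × (depth of known layers): K_1 = 118415.68 − 3340×42.604 = −23881.68; K_2 = 0 − 3340×(2.247 + 35.6) = −126408.98.
Balance: K_1 = K_2 + 35.6×ρ, so ρ = (K_1 − K_2)/35.6 = 102527/35.6 = 2880 kg/m³.

2880 kg/m³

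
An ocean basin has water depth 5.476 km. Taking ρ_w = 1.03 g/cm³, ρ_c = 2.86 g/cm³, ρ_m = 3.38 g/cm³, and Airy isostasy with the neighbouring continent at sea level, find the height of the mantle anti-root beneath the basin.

Balancing pressure at the compensation depth: replacing crust with seawater at the top is compensated by replacing crust with mantle at the base: d (ρ_c − ρ_w) = a (ρ_m − ρ_c).
a = d (ρ_c − ρ_w)/(ρ_m − ρ_c) = 5.476 km × 1.83/0.52 = 19.3 km.

19.3 km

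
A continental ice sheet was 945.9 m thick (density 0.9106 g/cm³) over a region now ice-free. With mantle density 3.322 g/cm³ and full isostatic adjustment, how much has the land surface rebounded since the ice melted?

259 m

Removing the load lets mantle flow back in; uplift u satisfies ρ_ice t = ρ_m u.
u = t ρ_ice/ρ_m = 945.9 m × 0.9106/3.322 = 259 m.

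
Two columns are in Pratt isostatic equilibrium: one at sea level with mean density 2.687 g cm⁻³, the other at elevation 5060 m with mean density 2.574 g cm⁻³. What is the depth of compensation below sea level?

115000 m

ρ_ref D = ρ (D + h) → D (ρ_ref − ρ) = ρ h.
D = ρ h/(ρ_ref − ρ) = 2.574 × 5060 m/(2.687 − 2.574) = 115000 m.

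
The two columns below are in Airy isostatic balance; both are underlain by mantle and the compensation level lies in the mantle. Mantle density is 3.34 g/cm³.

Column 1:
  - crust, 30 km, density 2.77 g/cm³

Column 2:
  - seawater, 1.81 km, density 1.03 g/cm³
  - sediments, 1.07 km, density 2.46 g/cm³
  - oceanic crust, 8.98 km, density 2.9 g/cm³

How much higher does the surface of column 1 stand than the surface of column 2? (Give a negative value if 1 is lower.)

2.4 km

For any compensation level in the mantle, the mantle terms cancel and isostasy reduces to e = (Σt_1 − Σt_2) − (Σ(ρt)_1 − Σ(ρt)_2) / ρ_m.
Σt_1 = 30 km; Σt_2 = 11.86 km; Σ(ρt)_1 = 83.1; Σ(ρt)_2 = 30.5385 (in km·g/cm³).
e = (30 − 11.86) − (83.1 − 30.5385) / 3.34 = 2.4 km.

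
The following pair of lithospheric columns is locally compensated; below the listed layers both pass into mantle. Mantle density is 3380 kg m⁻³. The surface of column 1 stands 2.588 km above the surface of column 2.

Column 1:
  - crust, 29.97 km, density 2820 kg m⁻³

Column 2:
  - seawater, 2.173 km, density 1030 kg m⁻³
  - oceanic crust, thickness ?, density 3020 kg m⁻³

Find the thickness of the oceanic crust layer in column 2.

8.14 km

Take the compensation level at the base of the deeper column (depth z_c below the surface of column 1) and equate Σ ρ_i t_i down to z_c; mantle fills any gap and the z_c terms cancel.
Column 1: 29.97×2820 + (z_c − 29.97)×3380
Column 2: 2.588×0 + 2.173×1030 + x×3020 + (z_c − 2.588 − 2.173 − x)×3380
The z_c×3380 term appears on both sides and cancels. Collect the known terms of each column as K = Σ(ρt)_known − 3380 × (depth of known layers): K_1 = 84515.4 − 3380×29.97 = −16783.2; K_2 = 2238.19 − 3380×(2.588 + 2.173) = −13853.99.
Balance: K_1 = K_2 − x×(3380 − 3020), so x = (K_2 − K_1)/(3380 − 3020) = 2929.21/360 = 8.14 km.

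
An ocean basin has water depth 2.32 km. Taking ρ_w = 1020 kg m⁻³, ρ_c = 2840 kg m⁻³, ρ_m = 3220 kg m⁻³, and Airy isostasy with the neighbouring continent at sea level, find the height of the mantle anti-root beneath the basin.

In Airy isostatic equilibrium: replacing crust with seawater at the top is compensated by replacing crust with mantle at the base: d (ρ_c − ρ_w) = a (ρ_m − ρ_c).
a = d (ρ_c − ρ_w)/(ρ_m − ρ_c) = 2.32 km × 1820/380 = 11.1 km.

11.1 km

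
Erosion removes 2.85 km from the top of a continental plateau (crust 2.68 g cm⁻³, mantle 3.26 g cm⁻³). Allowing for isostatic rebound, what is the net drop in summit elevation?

0.507 km

Rebound u = e ρ_c/ρ_m = 2.85 km × 2.68/3.26 = 2.343 km.
Net surface drop = e − u = 2.85 km − 2.343 km = e (ρ_m − ρ_c)/ρ_m = 0.507 km.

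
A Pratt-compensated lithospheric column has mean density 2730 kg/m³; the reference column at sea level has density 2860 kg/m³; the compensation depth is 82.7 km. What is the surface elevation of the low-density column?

3.94 km

ρ_ref D = ρ (D + h) → h = D (ρ_ref − ρ)/ρ.
h = 82.7 km × (2860 − 2730)/2730 = 3.94 km.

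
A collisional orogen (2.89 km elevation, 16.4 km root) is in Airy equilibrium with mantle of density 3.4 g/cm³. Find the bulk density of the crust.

2.89 g/cm³

ρ_c h = (ρ_m − ρ_c) r → ρ_c (h + r) = ρ_m r → ρ_c = ρ_m r / (h + r).
ρ_c = 3.4 × 16.4 km / (2.89 km + 16.4 km) = 2.89 g/cm³.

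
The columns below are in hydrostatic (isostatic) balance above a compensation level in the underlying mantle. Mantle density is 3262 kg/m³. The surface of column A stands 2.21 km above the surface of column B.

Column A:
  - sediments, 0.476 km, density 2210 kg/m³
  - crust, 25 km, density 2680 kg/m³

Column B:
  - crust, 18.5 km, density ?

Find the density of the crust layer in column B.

2840 kg/m³

Take the compensation level at the base of the deeper column (depth z_c below the surface of column A) and equate Σ ρ_i t_i down to z_c; mantle fills any gap and the z_c terms cancel.
Column A: 0.476×2210 + 25×2680 + (z_c − 25.476)×3262
Column B: 2.21×0 + 18.5×ρ + (z_c − 2.21 − 18.5)×3262
The z_c×3262 term appears on both sides and cancels. Collect the known terms of each column as K = Σ(ρt)_known − 3262 × (depth of known layers): K_A = 68051.96 − 3262×25.476 = −15050.752; K_B = 0 − 3262×(2.21 + 18.5) = −67556.02.
Balance: K_A = K_B + 18.5×ρ, so ρ = (K_A − K_B)/18.5 = 52505.3/18.5 = 2840 kg/m³.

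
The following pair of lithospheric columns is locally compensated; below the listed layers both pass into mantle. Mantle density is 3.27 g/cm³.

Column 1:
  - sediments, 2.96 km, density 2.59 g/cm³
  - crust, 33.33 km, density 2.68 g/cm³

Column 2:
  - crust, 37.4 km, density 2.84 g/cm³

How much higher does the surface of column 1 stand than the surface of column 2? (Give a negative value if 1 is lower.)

For any compensation level in the mantle, the mantle terms cancel and isostasy reduces to e = (Σt_1 − Σt_2) − (Σ(ρt)_1 − Σ(ρt)_2) / ρ_m.
Σt_1 = 36.29 km; Σt_2 = 37.4 km; Σ(ρt)_1 = 96.9908; Σ(ρt)_2 = 106.216 (in km·g/cm³).
e = (36.29 − 37.4) − (96.9908 − 106.216) / 3.27 = 1.71 km.

1.71 km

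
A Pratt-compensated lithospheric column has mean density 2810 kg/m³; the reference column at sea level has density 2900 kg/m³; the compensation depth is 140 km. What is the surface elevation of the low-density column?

4.48 km

ρ_ref D = ρ (D + h) → h = D (ρ_ref − ρ)/ρ.
h = 140 km × (2900 − 2810)/2810 = 4.48 km.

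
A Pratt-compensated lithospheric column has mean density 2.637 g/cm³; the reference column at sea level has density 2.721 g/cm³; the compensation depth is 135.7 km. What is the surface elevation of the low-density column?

ρ_ref D = ρ (D + h) → h = D (ρ_ref − ρ)/ρ.
h = 135.7 km × (2.721 − 2.637)/2.637 = 4.32 km.

4.32 km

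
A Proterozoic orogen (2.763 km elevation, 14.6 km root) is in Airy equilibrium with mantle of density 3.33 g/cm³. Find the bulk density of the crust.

2.8 g/cm³

ρ_c h = (ρ_m − ρ_c) r → ρ_c (h + r) = ρ_m r → ρ_c = ρ_m r / (h + r).
ρ_c = 3.33 × 14.6 km / (2.763 km + 14.6 km) = 2.8 g/cm³.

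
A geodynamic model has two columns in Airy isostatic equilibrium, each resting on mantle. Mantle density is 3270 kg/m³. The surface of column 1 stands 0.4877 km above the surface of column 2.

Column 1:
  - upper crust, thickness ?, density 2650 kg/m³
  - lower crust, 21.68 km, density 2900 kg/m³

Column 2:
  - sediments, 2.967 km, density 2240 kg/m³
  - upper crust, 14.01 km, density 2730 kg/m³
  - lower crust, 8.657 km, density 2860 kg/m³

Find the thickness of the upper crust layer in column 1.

Take the compensation level at the base of the deeper column (depth z_c below the surface of column 1) and equate Σ ρ_i t_i down to z_c; mantle fills any gap and the z_c terms cancel.
Column 1: x×2650 + 21.68×2900 + (z_c − 21.68 − x)×3270
Column 2: 0.4877×0 + 2.967×2240 + 14.01×2730 + 8.657×2860 + (z_c − 0.4877 − 25.634)×3270
The z_c×3270 term appears on both sides and cancels. Collect the known terms of each column as K = Σ(ρt)_known − 3270 × (depth of known layers): K_1 = 62872 − 3270×21.68 = −8021.6; K_2 = 69652.4 − 3270×(0.4877 + 25.634) = −15765.559.
Balance: K_1 − x×(3270 − 2650) = K_2, so x = (K_1 − K_2)/(3270 − 2650) = 7743.96/620 = 12.5 km.

12.5 km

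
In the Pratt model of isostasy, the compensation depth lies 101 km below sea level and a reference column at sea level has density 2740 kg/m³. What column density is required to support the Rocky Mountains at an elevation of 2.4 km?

2680 kg/m³

Pratt balance: ρ_ref D = ρ (D + h).
ρ = ρ_ref D/(D + h) = 2740 × 101 km/(101 km + 2.4 km) = 2680 kg/m³.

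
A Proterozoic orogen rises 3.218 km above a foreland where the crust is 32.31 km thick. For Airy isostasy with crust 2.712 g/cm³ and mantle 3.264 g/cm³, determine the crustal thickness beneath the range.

Root depth r = h ρ_c / (ρ_m − ρ_c) = 3.218 km × 2.712 / 0.552 = 15.81 km.
Total thickness = T + h + r = 32.31 km + 3.218 km + 15.81 km = 51.3 km.

51.3 km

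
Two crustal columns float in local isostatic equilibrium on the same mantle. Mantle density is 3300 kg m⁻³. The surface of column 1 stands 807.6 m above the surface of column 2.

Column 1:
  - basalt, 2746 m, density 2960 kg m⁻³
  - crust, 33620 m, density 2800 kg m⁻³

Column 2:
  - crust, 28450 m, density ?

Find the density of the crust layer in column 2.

Take the compensation level at the base of the deeper column (depth z_c below the surface of column 1) and equate Σ ρ_i t_i down to z_c; mantle fills any gap and the z_c terms cancel.
Column 1: 2746×2960 + 33620×2800 + (z_c − 36366)×3300
Column 2: 807.6×0 + 28450×ρ + (z_c − 807.6 − 28450)×3300
The z_c×3300 term appears on both sides and cancels. Collect the known terms of each column as K = Σ(ρt)_known − 3300 × (depth of known layers): K_1 = 102264160 − 3300×36366 = −17743640; K_2 = 0 − 3300×(807.6 + 28450) = −96550080.
Balance: K_1 = K_2 + 28450×ρ, so ρ = (K_1 − K_2)/28450 = 78806400/28450 = 2770 kg m⁻³.

2770 kg m⁻³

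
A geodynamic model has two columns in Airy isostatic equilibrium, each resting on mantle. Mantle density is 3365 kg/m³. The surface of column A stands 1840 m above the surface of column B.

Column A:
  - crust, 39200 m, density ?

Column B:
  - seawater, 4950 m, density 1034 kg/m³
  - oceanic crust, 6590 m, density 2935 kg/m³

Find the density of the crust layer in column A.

Take the compensation level at the base of the deeper column (depth z_c below the surface of column A) and equate Σ ρ_i t_i down to z_c; mantle fills any gap and the z_c terms cancel.
Column A: 39200×ρ + (z_c − 39200)×3365
Column B: 1840×0 + 4950×1034 + 6590×2935 + (z_c − 1840 − 11540)×3365
The z_c×3365 term appears on both sides and cancels. Collect the known terms of each column as K = Σ(ρt)_known − 3365 × (depth of known layers): K_A = 0 − 3365×39200 = −131908000; K_B = 24459950 − 3365×(1840 + 11540) = −20563750.
Balance: K_A + 39200×ρ = K_B, so ρ = (K_B − K_A)/39200 = 111344000/39200 = 2840 kg/m³.

2840 kg/m³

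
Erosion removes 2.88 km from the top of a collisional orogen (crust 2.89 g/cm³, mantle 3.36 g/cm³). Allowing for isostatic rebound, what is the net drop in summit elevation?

Rebound u = e ρ_c/ρ_m = 2.88 km × 2.89/3.36 = 2.477 km.
Net surface drop = e − u = 2.88 km − 2.477 km = e (ρ_m − ρ_c)/ρ_m = 0.403 km.

0.403 km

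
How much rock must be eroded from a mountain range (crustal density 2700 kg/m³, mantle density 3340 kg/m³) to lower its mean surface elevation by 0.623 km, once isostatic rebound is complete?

Net drop Δ = e − u = e − e ρ_c/ρ_m = e (ρ_m − ρ_c)/ρ_m.
e = Δ ρ_m/(ρ_m − ρ_c) = 0.623 km × 3340/640 = 3.25 km.

3.25 km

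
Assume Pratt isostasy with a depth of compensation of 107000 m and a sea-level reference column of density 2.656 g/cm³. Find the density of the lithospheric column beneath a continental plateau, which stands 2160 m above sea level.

Pratt balance: ρ_ref D = ρ (D + h).
ρ = ρ_ref D/(D + h) = 2.656 × 107000 m/(107000 m + 2160 m) = 2.6 g/cm³.

2.6 g/cm³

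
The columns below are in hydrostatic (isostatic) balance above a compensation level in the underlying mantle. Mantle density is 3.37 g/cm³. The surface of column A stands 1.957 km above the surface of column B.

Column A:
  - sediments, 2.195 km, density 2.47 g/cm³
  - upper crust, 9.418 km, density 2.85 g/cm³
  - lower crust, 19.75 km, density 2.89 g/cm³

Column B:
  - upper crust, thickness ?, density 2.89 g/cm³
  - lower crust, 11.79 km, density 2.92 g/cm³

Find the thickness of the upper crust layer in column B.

9.28 km

Take the compensation level at the base of the deeper column (depth z_c below the surface of column A) and equate Σ ρ_i t_i down to z_c; mantle fills any gap and the z_c terms cancel.
Column A: 2.195×2.47 + 9.418×2.85 + 19.75×2.89 + (z_c − 31.363)×3.37
Column B: 1.957×0 + x×2.89 + 11.79×2.92 + (z_c − 1.957 − 11.79 − x)×3.37
The z_c×3.37 term appears on both sides and cancels. Collect the known terms of each column as K = Σ(ρt)_known − 3.37 × (depth of known layers): K_A = 89.34045 − 3.37×31.363 = −16.35286; K_B = 34.4268 − 3.37×(1.957 + 11.79) = −11.90059.
Balance: K_A = K_B − x×(3.37 − 2.89), so x = (K_B − K_A)/(3.37 − 2.89) = 4.45227/0.48 = 9.28 km.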